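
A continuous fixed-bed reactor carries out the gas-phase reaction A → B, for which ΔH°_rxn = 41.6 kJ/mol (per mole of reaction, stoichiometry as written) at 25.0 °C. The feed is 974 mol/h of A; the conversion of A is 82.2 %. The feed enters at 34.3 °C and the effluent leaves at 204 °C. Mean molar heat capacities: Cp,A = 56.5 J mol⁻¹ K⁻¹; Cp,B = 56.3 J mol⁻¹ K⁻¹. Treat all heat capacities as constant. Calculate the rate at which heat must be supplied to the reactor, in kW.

Extent of reaction ξ = 0.822 × 974 = 800.63 mol/h
Reaction term: ξ·ΔH°_rxn = 800.63 × 41.6 = 33306 kJ/h
Sensible, feed 34.3→25 °C: -511.79 kJ/h
Outlet flows (mol/h): A 173.37, B 800.63
Sensible, products 25→204 °C: 9821.9 kJ/h
Q = ΔH = 42616 kJ/h = 11.838 kW
Heat supplied = 11.838 kW

Q_in = 11.8 kW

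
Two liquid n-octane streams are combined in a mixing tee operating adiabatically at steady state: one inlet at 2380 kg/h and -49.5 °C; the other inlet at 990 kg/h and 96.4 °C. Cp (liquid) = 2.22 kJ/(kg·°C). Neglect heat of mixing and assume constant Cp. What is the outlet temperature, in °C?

T_out = -6.64 °C

Energy balance with Q = 0: Σ ṁᵢCp,ᵢ(T_out − Tᵢ) = 0
T_out = Σ ṁᵢCp,ᵢTᵢ / Σ ṁᵢCp,ᵢ
      = -49670 / 7481.4 = -6.6392 °C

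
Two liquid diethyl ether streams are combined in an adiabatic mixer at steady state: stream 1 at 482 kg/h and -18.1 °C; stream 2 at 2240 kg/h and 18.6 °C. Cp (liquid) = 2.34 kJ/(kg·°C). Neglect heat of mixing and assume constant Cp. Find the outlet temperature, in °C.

T_out = 12.1 °C

Adiabatic, steady state ⇒ Σ ṁᵢCp,ᵢ(T_out − Tᵢ) = 0
Σ ṁᵢCp,ᵢTᵢ = 482×2.34×-18.1 + 2240×2.34×18.6 = 77079
Σ ṁᵢCp,ᵢ = 482×2.34 + 2240×2.34 = 6369.5
T_out = 77079 / 6369.5 = 12.101 °C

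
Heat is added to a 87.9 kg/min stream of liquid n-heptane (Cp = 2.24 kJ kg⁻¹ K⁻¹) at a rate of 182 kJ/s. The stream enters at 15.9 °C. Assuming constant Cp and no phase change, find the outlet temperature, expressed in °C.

T_out = 71.4 °C

Q = 182 kJ/s = 10920 kJ/min
ΔT = Q/(ṁ·Cp) = 10920/(87.9×2.24) = 55.461 K
T_out = 15.9 + 55.461 = 71.361 °C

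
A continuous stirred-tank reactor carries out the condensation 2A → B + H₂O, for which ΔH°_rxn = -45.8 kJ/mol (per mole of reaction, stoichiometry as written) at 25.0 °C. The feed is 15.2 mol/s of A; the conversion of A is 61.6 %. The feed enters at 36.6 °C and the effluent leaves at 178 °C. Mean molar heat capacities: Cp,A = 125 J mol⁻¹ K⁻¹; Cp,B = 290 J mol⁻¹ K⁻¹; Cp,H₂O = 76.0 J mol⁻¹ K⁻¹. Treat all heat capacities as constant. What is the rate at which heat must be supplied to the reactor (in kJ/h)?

Extent of reaction ξ = 0.616 × 15.2 / 2 = 4.6816 mol/s
Reaction term: ξ·ΔH°_rxn = 4.6816 × -45.8 = -214.42 kJ/s
Sensible, feed 36.6→25 °C: -22.04 kJ/s
Outlet flows (mol/s): A 5.8368, B 4.6816, H₂O 4.6816
Sensible, products 25→178 °C: 373.79 kJ/s
Q = ΔH = 137.33 kJ/s = 137.33 kW
Heat supplied = 494390 kJ/h

Q_in = 494000 kJ/h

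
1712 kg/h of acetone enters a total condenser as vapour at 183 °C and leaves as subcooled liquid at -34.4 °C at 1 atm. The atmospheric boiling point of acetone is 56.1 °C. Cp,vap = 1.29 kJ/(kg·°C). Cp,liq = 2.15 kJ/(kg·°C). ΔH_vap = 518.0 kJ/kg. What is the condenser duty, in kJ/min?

vapour 183→56.1 °C: -163.7 kJ/kg
condensation at 56.1 °C: -518 kJ/kg
liquid 56.1→-34.4 °C: -194.57 kJ/kg
Δh = -163.7 + -518 + -194.57 = -876.28 kJ/kg
Q = ṁ·Δh = 1712 kg/h × -876.28 kJ/kg = -1.5002e+06 kJ/h
|Q| = 416.72 kW = 25003 kJ/min

Q_c = 25000 kJ/min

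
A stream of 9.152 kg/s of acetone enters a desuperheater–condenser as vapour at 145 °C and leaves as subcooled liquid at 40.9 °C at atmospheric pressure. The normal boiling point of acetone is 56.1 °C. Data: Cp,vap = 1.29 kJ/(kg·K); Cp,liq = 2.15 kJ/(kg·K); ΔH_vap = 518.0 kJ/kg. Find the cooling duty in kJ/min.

vapour 145→56.1 °C: -114.68 kJ/kg
condensation at 56.1 °C: -518 kJ/kg
liquid 56.1→40.9 °C: -32.68 kJ/kg
Δh = -114.68 + -518 + -32.68 = -665.36 kJ/kg
Q = ṁ·Δh = 9.152 kg/s × -665.36 kJ/kg = -6089.4 kJ/s
|Q| = 6089.4 kW = 365360 kJ/min

Q_c = 365000 kJ/min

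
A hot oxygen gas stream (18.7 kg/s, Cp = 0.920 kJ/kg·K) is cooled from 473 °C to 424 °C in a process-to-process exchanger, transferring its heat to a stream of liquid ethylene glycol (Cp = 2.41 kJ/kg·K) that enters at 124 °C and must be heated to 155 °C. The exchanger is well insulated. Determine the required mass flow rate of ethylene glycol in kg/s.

ṁ_c = 11.3 kg/s

Heat released by hot stream: Q = 18.7 × 0.920 × (473 − 424) = 843 kJ/s
Energy balance on cold side (adiabatic exchanger): Q = ṁ_c·Cp_c·(T_c,out − T_c,in)
ṁ_c = 843 / [2.41 × (155 − 124)] = 11.284 kg/s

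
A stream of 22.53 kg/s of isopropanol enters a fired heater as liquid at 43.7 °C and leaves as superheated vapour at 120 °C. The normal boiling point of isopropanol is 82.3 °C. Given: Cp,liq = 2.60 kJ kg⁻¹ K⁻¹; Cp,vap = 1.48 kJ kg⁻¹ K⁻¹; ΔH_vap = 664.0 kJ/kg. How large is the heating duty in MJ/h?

liquid 43.7→82.3 °C: 100.36 kJ/kg
vaporisation at 82.3 °C: 664 kJ/kg
vapour 82.3→120 °C: 55.796 kJ/kg
Δh = 100.36 + 664 + 55.796 = 820.16 kJ/kg
Q = ṁ·Δh = 22.53 kg/s × 820.16 kJ/kg = 18478 kJ/s
|Q| = 18478 kW = 66521 MJ/h

Q = 66500 MJ/h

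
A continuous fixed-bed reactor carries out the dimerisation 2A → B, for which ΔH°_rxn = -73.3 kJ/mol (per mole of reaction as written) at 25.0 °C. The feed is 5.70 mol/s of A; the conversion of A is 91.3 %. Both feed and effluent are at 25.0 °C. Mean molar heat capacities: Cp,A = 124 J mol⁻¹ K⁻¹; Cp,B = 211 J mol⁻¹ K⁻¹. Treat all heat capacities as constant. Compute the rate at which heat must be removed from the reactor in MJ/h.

Extent of reaction ξ = 0.913 × 5.70 / 2 = 2.6021 mol/s
Reaction term: ξ·ΔH°_rxn = 2.6021 × -73.3 = -190.73 kJ/s
Q = ΔH = -190.73 kJ/s = -190.73 kW
Heat removed = 686.63 MJ/h

Q_out = 687 MJ/h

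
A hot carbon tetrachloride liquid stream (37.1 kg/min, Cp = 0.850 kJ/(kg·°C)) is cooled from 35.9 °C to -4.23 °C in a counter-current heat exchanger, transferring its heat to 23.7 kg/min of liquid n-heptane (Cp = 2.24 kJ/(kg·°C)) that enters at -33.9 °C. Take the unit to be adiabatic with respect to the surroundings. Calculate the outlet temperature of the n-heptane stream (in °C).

Heat released by hot stream: Q = 37.1 × 0.850 × (35.9 − -4.23) = 1265.5 kJ/min
Energy balance on cold side (adiabatic exchanger): Q = ṁ_c·Cp_c·(T_c,out − T_c,in)
T_c,out = -33.9 + 1265.5/(23.7 × 2.24) = -10.062 °C

T_c,out = -10.1 °C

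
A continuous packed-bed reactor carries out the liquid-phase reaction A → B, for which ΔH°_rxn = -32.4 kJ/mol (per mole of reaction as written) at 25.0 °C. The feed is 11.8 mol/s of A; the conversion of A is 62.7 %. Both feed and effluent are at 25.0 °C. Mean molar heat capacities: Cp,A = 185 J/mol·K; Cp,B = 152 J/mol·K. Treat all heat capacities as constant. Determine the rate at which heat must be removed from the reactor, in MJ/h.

Q_out = 863 MJ/h

Extent of reaction ξ = 0.627 × 11.8 = 7.3986 mol/s
Reaction term: ξ·ΔH°_rxn = 7.3986 × -32.4 = -239.71 kJ/s
Q = ΔH = -239.71 kJ/s = -239.71 kW
Heat removed = 862.97 MJ/h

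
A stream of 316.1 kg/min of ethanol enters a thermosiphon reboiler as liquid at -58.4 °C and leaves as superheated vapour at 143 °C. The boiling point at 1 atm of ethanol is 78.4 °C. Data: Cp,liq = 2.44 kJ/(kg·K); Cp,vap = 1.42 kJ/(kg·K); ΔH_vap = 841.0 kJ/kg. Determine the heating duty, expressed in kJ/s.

Q = 6670 kJ/s

liquid -58.4→78.4 °C: 333.79 kJ/kg
vaporisation at 78.4 °C: 841 kJ/kg
vapour 78.4→143 °C: 91.732 kJ/kg
Δh = 333.79 + 841 + 91.732 = 1266.5 kJ/kg
Q = ṁ·Δh = 316.1 kg/min × 1266.5 kJ/kg = 400350 kJ/min
|Q| = 6672.5 kW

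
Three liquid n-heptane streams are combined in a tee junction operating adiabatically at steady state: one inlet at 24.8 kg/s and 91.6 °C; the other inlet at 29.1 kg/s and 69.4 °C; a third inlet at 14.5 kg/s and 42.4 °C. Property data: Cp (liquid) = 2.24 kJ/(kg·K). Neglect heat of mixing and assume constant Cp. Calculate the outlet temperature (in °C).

Energy balance with Q = 0: Σ ṁᵢCp,ᵢ(T_out − Tᵢ) = 0
T_out = Σ ṁᵢCp,ᵢTᵢ / Σ ṁᵢCp,ᵢ
      = 10989 / 153.22 = 71.725 °C

T_out = 71.7 °C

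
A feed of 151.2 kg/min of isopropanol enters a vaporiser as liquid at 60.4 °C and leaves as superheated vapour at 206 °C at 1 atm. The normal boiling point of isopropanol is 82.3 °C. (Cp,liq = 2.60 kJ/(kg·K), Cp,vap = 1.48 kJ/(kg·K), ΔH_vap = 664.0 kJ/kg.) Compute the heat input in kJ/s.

Q = 2280 kJ/s

liquid 60.4→82.3 °C: 56.94 kJ/kg
vaporisation at 82.3 °C: 664 kJ/kg
vapour 82.3→206 °C: 183.08 kJ/kg
Δh = 56.94 + 664 + 183.08 = 904.02 kJ/kg
Q = ṁ·Δh = 151.2 kg/min × 904.02 kJ/kg = 136690 kJ/min
|Q| = 2278.1 kW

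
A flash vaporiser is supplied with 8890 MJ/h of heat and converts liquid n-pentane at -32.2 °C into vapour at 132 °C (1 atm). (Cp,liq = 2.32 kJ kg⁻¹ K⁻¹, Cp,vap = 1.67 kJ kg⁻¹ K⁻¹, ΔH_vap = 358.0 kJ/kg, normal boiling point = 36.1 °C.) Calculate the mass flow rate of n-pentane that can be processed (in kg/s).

ṁ = 3.65 kg/s

Δh = 2.32×(36.1−-32.2) + 358.0 + 1.67×(132−36.1) = 676.61 kJ/kg
Q = 8890 MJ/h = 2469.4 kJ/s = 2469.4 kJ/s
ṁ = Q/Δh = 2469.4 / 676.61 = 3.6497 kg/s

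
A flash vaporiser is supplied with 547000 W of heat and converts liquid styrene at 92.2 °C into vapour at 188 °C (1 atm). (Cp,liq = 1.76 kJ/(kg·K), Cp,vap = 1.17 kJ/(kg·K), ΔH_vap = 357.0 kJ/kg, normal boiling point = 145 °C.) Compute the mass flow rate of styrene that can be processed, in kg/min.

ṁ = 65.6 kg/min

Δh = 1.76×(145−92.2) + 357.0 + 1.17×(188−145) = 500.24 kJ/kg
Q = 547000 W = 547 kJ/s = 32820 kJ/min
ṁ = Q/Δh = 32820 / 500.24 = 65.609 kg/min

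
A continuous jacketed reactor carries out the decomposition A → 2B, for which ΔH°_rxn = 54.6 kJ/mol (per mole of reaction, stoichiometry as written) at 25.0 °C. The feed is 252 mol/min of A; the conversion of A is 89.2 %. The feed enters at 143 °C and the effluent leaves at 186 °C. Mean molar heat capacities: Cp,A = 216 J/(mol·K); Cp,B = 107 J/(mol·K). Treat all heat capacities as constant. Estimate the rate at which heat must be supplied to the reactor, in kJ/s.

Q_in = 242 kJ/s

Extent of reaction ξ = 0.892 × 252 = 224.78 mol/min
Reaction term: ξ·ΔH°_rxn = 224.78 × 54.6 = 12273 kJ/min
Sensible, feed 143→25 °C: -6423 kJ/min
Outlet flows (mol/min): A 27.216, B 449.57
Sensible, products 25→186 °C: 8691.2 kJ/min
Q = ΔH = 14541 kJ/min = 242.36 kW
Heat supplied = 242.36 kJ/s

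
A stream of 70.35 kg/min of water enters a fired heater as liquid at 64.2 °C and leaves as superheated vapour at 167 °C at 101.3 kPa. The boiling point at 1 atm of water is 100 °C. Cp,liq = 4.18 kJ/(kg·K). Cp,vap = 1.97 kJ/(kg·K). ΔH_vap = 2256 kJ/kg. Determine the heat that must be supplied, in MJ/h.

liquid 64.2→100 °C: 149.64 kJ/kg
vaporisation at 100 °C: 2256 kJ/kg
vapour 100→167 °C: 131.99 kJ/kg
Δh = 149.64 + 2256 + 131.99 = 2537.6 kJ/kg
Q = ṁ·Δh = 70.35 kg/min × 2537.6 kJ/kg = 178520 kJ/min
|Q| = 2975.4 kW = 10711 MJ/h

Q = 10700 MJ/h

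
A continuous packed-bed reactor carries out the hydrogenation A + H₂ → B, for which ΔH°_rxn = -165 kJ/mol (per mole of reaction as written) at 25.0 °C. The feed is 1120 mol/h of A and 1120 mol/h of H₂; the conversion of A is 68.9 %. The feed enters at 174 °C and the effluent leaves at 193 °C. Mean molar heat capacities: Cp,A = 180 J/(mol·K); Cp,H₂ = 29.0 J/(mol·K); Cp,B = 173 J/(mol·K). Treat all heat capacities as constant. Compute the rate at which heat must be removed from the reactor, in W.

Extent of reaction ξ = 0.689 × 1120 = 771.68 mol/h
Reaction term: ξ·ΔH°_rxn = 771.68 × -165 = -127330 kJ/h
Sensible, feed 174→25 °C: -34878 kJ/h
Outlet flows (mol/h): A 348.32, H₂ 348.32, B 771.68
Sensible, products 25→193 °C: 34658 kJ/h
Q = ΔH = -127550 kJ/h = -35.43 kW
Heat removed = 35430 W

Q_out = 35400 W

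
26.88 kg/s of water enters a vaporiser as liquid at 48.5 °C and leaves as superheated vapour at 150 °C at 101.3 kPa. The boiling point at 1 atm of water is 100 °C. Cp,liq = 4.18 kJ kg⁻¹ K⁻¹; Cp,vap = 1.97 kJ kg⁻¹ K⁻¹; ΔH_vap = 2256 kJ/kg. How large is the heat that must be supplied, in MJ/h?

liquid 48.5→100 °C: 215.27 kJ/kg
vaporisation at 100 °C: 2256 kJ/kg
vapour 100→150 °C: 98.5 kJ/kg
Δh = 215.27 + 2256 + 98.5 = 2569.8 kJ/kg
Q = ṁ·Δh = 26.88 kg/s × 2569.8 kJ/kg = 69075 kJ/s
|Q| = 69075 kW = 248670 MJ/h

Q = 249000 MJ/h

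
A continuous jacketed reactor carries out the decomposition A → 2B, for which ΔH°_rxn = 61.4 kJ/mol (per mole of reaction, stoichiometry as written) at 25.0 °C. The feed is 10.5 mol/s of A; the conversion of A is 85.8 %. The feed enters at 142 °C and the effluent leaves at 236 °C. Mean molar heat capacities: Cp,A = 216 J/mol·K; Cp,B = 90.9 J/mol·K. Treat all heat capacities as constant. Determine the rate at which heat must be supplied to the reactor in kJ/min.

Extent of reaction ξ = 0.858 × 10.5 = 9.009 mol/s
Reaction term: ξ·ΔH°_rxn = 9.009 × 61.4 = 553.15 kJ/s
Sensible, feed 142→25 °C: -265.36 kJ/s
Outlet flows (mol/s): A 1.491, B 18.018
Sensible, products 25→236 °C: 413.54 kJ/s
Q = ΔH = 701.33 kJ/s = 701.33 kW
Heat supplied = 42080 kJ/min

Q_in = 42100 kJ/min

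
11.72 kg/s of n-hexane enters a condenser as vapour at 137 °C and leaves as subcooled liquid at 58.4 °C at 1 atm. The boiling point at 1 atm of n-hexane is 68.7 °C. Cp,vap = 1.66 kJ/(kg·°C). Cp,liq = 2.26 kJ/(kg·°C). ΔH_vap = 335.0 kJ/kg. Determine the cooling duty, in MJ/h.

Q_c = 19900 MJ/h

vapour 137→68.7 °C: -113.38 kJ/kg
condensation at 68.7 °C: -335 kJ/kg
liquid 68.7→58.4 °C: -23.278 kJ/kg
Δh = -113.38 + -335 + -23.278 = -471.66 kJ/kg
Q = ṁ·Δh = 11.72 kg/s × -471.66 kJ/kg = -5527.8 kJ/s
|Q| = 5527.8 kW = 19900 MJ/h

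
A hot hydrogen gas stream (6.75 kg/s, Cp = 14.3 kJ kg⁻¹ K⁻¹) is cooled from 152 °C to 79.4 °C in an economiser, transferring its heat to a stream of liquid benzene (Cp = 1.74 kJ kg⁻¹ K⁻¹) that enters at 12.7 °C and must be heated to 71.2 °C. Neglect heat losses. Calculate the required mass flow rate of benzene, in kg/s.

ṁ_c = 68.8 kg/s

Heat released by hot stream: Q = 6.75 × 14.3 × (152 − 79.4) = 7007.7 kJ/s
Energy balance on cold side (adiabatic exchanger): Q = ṁ_c·Cp_c·(T_c,out − T_c,in)
ṁ_c = 7007.7 / [1.74 × (71.2 − 12.7)] = 68.845 kg/s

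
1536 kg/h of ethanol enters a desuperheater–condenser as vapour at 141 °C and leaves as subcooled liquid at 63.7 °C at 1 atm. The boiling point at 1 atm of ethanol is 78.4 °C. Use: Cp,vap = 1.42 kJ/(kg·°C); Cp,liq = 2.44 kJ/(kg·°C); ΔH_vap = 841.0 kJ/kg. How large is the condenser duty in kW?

Q_c = 412 kW

vapour 141→78.4 °C: -88.892 kJ/kg
condensation at 78.4 °C: -841 kJ/kg
liquid 78.4→63.7 °C: -35.868 kJ/kg
Δh = -88.892 + -841 + -35.868 = -965.76 kJ/kg
Q = ṁ·Δh = 1536 kg/h × -965.76 kJ/kg = -1.4834e+06 kJ/h
|Q| = 412.06 kW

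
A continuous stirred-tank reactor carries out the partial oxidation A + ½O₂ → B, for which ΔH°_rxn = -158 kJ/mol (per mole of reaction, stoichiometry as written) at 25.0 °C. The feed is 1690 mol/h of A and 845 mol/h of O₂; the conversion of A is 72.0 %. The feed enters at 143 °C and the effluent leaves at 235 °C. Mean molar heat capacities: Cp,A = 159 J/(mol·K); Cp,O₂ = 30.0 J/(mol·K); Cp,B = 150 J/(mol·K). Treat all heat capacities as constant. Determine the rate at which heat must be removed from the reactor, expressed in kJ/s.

Extent of reaction ξ = 0.720 × 1690 = 1216.8 mol/h
Reaction term: ξ·ΔH°_rxn = 1216.8 × -158 = -192250 kJ/h
Sensible, feed 143→25 °C: -34699 kJ/h
Outlet flows (mol/h): A 473.2, O₂ 236.6, B 1216.8
Sensible, products 25→235 °C: 55620 kJ/h
Q = ΔH = -171330 kJ/h = -47.593 kW
Heat removed = 47.593 kJ/s

Q_out = 47.6 kJ/s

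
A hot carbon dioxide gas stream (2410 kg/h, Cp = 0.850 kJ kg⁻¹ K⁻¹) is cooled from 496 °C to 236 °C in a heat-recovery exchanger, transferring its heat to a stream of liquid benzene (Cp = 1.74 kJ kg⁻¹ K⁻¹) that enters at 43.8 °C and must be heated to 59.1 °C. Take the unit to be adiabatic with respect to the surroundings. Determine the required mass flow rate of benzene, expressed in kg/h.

Heat released by hot stream: Q = 2410 × 0.850 × (496 − 236) = 532610 kJ/h
Energy balance on cold side (adiabatic exchanger): Q = ṁ_c·Cp_c·(T_c,out − T_c,in)
ṁ_c = 532610 / [1.74 × (59.1 − 43.8)] = 20006 kg/h

ṁ_c = 20000 kg/h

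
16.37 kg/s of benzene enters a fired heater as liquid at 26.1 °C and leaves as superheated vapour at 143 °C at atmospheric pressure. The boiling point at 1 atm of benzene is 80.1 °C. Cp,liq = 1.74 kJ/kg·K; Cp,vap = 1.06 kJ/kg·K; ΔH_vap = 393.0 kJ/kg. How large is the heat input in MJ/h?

liquid 26.1→80.1 °C: 93.96 kJ/kg
vaporisation at 80.1 °C: 393 kJ/kg
vapour 80.1→143 °C: 66.674 kJ/kg
Δh = 93.96 + 393 + 66.674 = 553.63 kJ/kg
Q = ṁ·Δh = 16.37 kg/s × 553.63 kJ/kg = 9063 kJ/s
|Q| = 9063 kW = 32627 MJ/h

Q = 32600 MJ/h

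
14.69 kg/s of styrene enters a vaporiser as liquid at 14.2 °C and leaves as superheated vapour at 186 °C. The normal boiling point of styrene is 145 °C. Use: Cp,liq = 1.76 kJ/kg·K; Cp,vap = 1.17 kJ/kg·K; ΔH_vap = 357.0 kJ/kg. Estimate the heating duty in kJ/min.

liquid 14.2→145 °C: 230.21 kJ/kg
vaporisation at 145 °C: 357 kJ/kg
vapour 145→186 °C: 47.97 kJ/kg
Δh = 230.21 + 357 + 47.97 = 635.18 kJ/kg
Q = ṁ·Δh = 14.69 kg/s × 635.18 kJ/kg = 9330.8 kJ/s
|Q| = 9330.8 kW = 559850 kJ/min

Q = 560000 kJ/min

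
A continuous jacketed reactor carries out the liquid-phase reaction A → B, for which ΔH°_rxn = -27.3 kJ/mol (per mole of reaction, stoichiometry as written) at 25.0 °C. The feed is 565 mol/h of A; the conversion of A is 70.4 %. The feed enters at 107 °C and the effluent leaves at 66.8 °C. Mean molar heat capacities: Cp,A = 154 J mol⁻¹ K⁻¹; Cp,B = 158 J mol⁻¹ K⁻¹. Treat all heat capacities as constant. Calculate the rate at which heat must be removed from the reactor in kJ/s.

Q_out = 3.97 kJ/s

Extent of reaction ξ = 0.704 × 565 = 397.76 mol/h
Reaction term: ξ·ΔH°_rxn = 397.76 × -27.3 = -10859 kJ/h
Sensible, feed 107→25 °C: -7134.8 kJ/h
Outlet flows (mol/h): A 167.24, B 397.76
Sensible, products 25→66.8 °C: 3703.5 kJ/h
Q = ΔH = -14290 kJ/h = -3.9695 kW
Heat removed = 3.9695 kJ/s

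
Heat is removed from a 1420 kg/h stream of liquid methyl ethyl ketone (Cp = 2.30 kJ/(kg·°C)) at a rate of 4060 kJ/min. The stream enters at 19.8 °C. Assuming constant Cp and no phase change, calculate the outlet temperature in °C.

T_out = -54.8 °C

Q = 4060 kJ/min = 243600 kJ/h
ΔT = Q/(ṁ·Cp) = 243600/(1420×2.30) = 74.587 K
T_out = 19.8 − 74.587 = -54.787 °C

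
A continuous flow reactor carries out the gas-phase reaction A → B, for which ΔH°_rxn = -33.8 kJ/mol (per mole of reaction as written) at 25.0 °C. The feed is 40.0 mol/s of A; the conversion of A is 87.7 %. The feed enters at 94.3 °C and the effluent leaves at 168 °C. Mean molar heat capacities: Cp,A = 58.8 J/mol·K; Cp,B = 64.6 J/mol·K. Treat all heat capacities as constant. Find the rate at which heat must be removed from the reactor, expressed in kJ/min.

Extent of reaction ξ = 0.877 × 40.0 = 35.08 mol/s
Reaction term: ξ·ΔH°_rxn = 35.08 × -33.8 = -1185.7 kJ/s
Sensible, feed 94.3→25 °C: -162.99 kJ/s
Outlet flows (mol/s): A 4.92, B 35.08
Sensible, products 25→168 °C: 365.43 kJ/s
Q = ΔH = -983.27 kJ/s = -983.27 kW
Heat removed = 58996 kJ/min

Q_out = 59000 kJ/min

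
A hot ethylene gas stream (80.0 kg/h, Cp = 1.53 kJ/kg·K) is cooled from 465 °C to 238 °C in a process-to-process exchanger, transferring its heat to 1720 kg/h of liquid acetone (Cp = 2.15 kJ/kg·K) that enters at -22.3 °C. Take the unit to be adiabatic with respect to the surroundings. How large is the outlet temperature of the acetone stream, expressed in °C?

T_c,out = -14.8 °C

Heat released by hot stream: Q = 80.0 × 1.53 × (465 − 238) = 27785 kJ/h
Energy balance on cold side (adiabatic exchanger): Q = ṁ_c·Cp_c·(T_c,out − T_c,in)
T_c,out = -22.3 + 27785/(1720 × 2.15) = -14.787 °C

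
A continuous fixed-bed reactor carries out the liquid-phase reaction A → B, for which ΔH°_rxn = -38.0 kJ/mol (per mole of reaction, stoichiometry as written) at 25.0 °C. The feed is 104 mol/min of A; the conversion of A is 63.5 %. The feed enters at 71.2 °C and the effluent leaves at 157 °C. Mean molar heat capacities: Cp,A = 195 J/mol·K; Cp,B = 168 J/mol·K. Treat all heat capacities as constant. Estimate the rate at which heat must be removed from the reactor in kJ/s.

Extent of reaction ξ = 0.635 × 104 = 66.04 mol/min
Reaction term: ξ·ΔH°_rxn = 66.04 × -38.0 = -2509.5 kJ/min
Sensible, feed 71.2→25 °C: -936.94 kJ/min
Outlet flows (mol/min): A 37.96, B 66.04
Sensible, products 25→157 °C: 2441.6 kJ/min
Q = ΔH = -1004.9 kJ/min = -16.748 kW
Heat removed = 16.748 kJ/s

Q_out = 16.7 kJ/s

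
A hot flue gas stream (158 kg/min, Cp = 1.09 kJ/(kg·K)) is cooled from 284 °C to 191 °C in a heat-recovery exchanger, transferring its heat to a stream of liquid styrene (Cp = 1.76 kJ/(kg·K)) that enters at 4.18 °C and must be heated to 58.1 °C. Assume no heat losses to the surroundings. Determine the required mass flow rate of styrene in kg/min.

Heat released by hot stream: Q = 158 × 1.09 × (284 − 191) = 16016 kJ/min
Energy balance on cold side (adiabatic exchanger): Q = ṁ_c·Cp_c·(T_c,out − T_c,in)
ṁ_c = 16016 / [1.76 × (58.1 − 4.18)] = 168.77 kg/min

ṁ_c = 169 kg/min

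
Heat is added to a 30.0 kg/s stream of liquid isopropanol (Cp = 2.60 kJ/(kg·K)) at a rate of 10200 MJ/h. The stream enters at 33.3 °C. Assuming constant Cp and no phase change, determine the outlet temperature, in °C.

T_out = 69.6 °C

Q = 10200 MJ/h = 2833.3 kJ/s
ΔT = Q/(ṁ·Cp) = 2833.3/(30.0×2.60) = 36.325 K
T_out = 33.3 + 36.325 = 69.625 °C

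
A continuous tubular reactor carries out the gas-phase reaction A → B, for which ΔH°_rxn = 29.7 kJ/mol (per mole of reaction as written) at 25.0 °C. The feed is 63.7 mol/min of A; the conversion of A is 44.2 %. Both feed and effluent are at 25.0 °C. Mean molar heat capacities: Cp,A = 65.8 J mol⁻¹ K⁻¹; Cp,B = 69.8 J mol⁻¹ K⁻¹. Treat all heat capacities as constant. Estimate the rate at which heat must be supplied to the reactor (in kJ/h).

Q_in = 50200 kJ/h

Extent of reaction ξ = 0.442 × 63.7 = 28.155 mol/min
Reaction term: ξ·ΔH°_rxn = 28.155 × 29.7 = 836.22 kJ/min
Q = ΔH = 836.22 kJ/min = 13.937 kW
Heat supplied = 50173 kJ/h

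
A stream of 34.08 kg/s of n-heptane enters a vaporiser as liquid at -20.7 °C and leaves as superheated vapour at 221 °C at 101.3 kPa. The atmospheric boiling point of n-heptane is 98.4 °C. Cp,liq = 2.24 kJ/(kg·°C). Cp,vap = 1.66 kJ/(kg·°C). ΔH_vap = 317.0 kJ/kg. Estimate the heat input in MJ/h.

Q = 96600 MJ/h

liquid -20.7→98.4 °C: 266.78 kJ/kg
vaporisation at 98.4 °C: 317 kJ/kg
vapour 98.4→221 °C: 203.52 kJ/kg
Δh = 266.78 + 317 + 203.52 = 787.3 kJ/kg
Q = ṁ·Δh = 34.08 kg/s × 787.3 kJ/kg = 26831 kJ/s
|Q| = 26831 kW = 96592 MJ/h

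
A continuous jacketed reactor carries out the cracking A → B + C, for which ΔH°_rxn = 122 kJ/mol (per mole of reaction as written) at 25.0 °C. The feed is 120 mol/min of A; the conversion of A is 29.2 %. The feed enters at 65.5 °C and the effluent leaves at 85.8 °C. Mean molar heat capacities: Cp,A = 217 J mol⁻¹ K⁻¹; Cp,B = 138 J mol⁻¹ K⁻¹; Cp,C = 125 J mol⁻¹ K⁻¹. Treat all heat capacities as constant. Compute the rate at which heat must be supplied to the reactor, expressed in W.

Q_in = 81700 W

Extent of reaction ξ = 0.292 × 120 = 35.04 mol/min
Reaction term: ξ·ΔH°_rxn = 35.04 × 122 = 4274.9 kJ/min
Sensible, feed 65.5→25 °C: -1054.6 kJ/min
Outlet flows (mol/min): A 84.96, B 35.04, C 35.04
Sensible, products 25→85.8 °C: 1681.2 kJ/min
Q = ΔH = 4901.5 kJ/min = 81.692 kW
Heat supplied = 81692 W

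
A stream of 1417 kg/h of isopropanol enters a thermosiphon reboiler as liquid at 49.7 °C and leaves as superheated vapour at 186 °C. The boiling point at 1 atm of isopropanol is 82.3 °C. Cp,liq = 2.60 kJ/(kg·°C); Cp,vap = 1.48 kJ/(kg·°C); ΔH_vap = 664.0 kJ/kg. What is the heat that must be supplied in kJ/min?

liquid 49.7→82.3 °C: 84.76 kJ/kg
vaporisation at 82.3 °C: 664 kJ/kg
vapour 82.3→186 °C: 153.48 kJ/kg
Δh = 84.76 + 664 + 153.48 = 902.24 kJ/kg
Q = ṁ·Δh = 1417 kg/h × 902.24 kJ/kg = 1.2785e+06 kJ/h
|Q| = 355.13 kW = 21308 kJ/min

Q = 21300 kJ/min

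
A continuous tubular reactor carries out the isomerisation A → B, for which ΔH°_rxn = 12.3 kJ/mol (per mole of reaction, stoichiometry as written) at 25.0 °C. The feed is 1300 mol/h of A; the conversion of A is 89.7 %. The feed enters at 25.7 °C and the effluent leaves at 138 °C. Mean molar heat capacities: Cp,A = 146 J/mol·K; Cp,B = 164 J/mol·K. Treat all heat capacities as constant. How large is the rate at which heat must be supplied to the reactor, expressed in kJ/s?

Extent of reaction ξ = 0.897 × 1300 = 1166.1 mol/h
Reaction term: ξ·ΔH°_rxn = 1166.1 × 12.3 = 14343 kJ/h
Sensible, feed 25.7→25 °C: -132.86 kJ/h
Outlet flows (mol/h): A 133.9, B 1166.1
Sensible, products 25→138 °C: 23819 kJ/h
Q = ΔH = 38029 kJ/h = 10.564 kW
Heat supplied = 10.564 kJ/s

Q_in = 10.6 kJ/s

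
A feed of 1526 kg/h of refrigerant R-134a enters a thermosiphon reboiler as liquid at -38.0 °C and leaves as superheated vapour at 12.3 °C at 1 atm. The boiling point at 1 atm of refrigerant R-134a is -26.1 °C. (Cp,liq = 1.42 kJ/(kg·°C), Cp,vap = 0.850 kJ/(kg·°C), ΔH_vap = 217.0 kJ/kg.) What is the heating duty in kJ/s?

Q = 113 kJ/s

liquid -38.0→-26.1 °C: 16.898 kJ/kg
vaporisation at -26.1 °C: 217 kJ/kg
vapour -26.1→12.3 °C: 32.64 kJ/kg
Δh = 16.898 + 217 + 32.64 = 266.54 kJ/kg
Q = ṁ·Δh = 1526 kg/h × 266.54 kJ/kg = 406740 kJ/h
|Q| = 112.98 kW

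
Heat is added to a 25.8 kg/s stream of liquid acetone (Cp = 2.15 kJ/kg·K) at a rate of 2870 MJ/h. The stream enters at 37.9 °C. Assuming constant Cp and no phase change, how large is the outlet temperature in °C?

Q = 2870 MJ/h = 797.22 kJ/s
ΔT = Q/(ṁ·Cp) = 797.22/(25.8×2.15) = 14.372 K
T_out = 37.9 + 14.372 = 52.272 °C

T_out = 52.3 °C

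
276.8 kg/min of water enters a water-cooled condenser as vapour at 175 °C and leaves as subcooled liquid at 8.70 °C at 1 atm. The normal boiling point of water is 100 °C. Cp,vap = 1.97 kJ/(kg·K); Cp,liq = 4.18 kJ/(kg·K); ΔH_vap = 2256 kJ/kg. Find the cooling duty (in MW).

Q_c = 12.8 MW

vapour 175→100 °C: -147.75 kJ/kg
condensation at 100 °C: -2256 kJ/kg
liquid 100→8.70 °C: -381.63 kJ/kg
Δh = -147.75 + -2256 + -381.63 = -2785.4 kJ/kg
Q = ṁ·Δh = 276.8 kg/min × -2785.4 kJ/kg = -770990 kJ/min
|Q| = 12850 kW = 12.85 MW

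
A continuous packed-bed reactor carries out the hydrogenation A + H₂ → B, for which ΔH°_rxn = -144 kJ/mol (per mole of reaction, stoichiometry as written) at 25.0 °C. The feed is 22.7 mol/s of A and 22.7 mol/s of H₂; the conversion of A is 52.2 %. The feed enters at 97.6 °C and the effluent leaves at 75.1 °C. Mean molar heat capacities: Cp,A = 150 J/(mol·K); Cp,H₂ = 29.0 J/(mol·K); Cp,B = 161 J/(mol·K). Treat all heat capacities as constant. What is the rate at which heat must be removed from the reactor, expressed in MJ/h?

Q_out = 6510 MJ/h

Extent of reaction ξ = 0.522 × 22.7 = 11.849 mol/s
Reaction term: ξ·ΔH°_rxn = 11.849 × -144 = -1706.3 kJ/s
Sensible, feed 97.6→25 °C: -295 kJ/s
Outlet flows (mol/s): A 10.851, H₂ 10.851, B 11.849
Sensible, products 25→75.1 °C: 192.89 kJ/s
Q = ΔH = -1808.4 kJ/s = -1808.4 kW
Heat removed = 6510.3 MJ/h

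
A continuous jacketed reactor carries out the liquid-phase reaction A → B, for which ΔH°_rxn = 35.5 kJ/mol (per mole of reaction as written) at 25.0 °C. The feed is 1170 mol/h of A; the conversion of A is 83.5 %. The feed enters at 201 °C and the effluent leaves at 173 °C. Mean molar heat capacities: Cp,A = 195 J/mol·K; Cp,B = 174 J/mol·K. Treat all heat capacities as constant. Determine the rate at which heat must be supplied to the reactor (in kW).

Extent of reaction ξ = 0.835 × 1170 = 976.95 mol/h
Reaction term: ξ·ΔH°_rxn = 976.95 × 35.5 = 34682 kJ/h
Sensible, feed 201→25 °C: -40154 kJ/h
Outlet flows (mol/h): A 193.05, B 976.95
Sensible, products 25→173 °C: 30730 kJ/h
Q = ΔH = 25257 kJ/h = 7.0159 kW
Heat supplied = 7.0159 kW

Q_in = 7.02 kW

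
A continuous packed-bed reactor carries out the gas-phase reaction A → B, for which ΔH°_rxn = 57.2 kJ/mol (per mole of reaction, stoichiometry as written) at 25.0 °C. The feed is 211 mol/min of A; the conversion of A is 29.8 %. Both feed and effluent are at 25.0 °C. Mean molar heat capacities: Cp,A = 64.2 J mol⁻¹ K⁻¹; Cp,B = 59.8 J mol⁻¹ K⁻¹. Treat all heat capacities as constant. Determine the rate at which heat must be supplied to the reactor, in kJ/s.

Q_in = 59.9 kJ/s

Extent of reaction ξ = 0.298 × 211 = 62.878 mol/min
Reaction term: ξ·ΔH°_rxn = 62.878 × 57.2 = 3596.6 kJ/min
Q = ΔH = 3596.6 kJ/min = 59.944 kW
Heat supplied = 59.944 kJ/s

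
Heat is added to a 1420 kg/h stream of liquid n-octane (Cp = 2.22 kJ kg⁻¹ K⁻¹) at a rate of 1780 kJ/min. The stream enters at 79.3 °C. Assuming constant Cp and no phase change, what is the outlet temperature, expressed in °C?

T_out = 113 °C

Q = 1780 kJ/min = 106800 kJ/h
ΔT = Q/(ṁ·Cp) = 106800/(1420×2.22) = 33.879 K
T_out = 79.3 + 33.879 = 113.18 °C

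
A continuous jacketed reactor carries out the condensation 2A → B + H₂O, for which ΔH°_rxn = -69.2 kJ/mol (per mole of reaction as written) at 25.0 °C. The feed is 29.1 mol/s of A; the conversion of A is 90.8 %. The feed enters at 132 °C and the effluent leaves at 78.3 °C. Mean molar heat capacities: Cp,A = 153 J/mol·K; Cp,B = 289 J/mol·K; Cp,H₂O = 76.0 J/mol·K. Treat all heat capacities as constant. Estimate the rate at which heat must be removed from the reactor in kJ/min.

Extent of reaction ξ = 0.908 × 29.1 / 2 = 13.211 mol/s
Reaction term: ξ·ΔH°_rxn = 13.211 × -69.2 = -914.23 kJ/s
Sensible, feed 132→25 °C: -476.4 kJ/s
Outlet flows (mol/s): A 2.6772, B 13.211, H₂O 13.211
Sensible, products 25→78.3 °C: 278.85 kJ/s
Q = ΔH = -1111.8 kJ/s = -1111.8 kW
Heat removed = 66706 kJ/min

Q_out = 66700 kJ/min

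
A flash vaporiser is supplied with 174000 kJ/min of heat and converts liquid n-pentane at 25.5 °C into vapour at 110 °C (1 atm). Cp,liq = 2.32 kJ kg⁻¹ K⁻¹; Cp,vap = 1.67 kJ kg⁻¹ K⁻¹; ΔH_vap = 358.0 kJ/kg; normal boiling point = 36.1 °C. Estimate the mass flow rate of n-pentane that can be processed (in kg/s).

Δh = 2.32×(36.1−25.5) + 358.0 + 1.67×(110−36.1) = 506 kJ/kg
Q = 174000 kJ/min = 2900 kJ/s = 2900 kJ/s
ṁ = Q/Δh = 2900 / 506 = 5.7312 kg/s

ṁ = 5.73 kg/s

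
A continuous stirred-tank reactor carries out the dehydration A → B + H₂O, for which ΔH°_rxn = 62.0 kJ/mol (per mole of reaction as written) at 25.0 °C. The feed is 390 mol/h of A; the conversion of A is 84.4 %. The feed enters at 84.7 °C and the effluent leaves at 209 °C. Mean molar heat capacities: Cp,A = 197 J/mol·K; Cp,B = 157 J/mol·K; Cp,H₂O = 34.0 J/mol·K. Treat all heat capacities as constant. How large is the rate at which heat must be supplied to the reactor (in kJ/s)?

Extent of reaction ξ = 0.844 × 390 = 329.16 mol/h
Reaction term: ξ·ΔH°_rxn = 329.16 × 62.0 = 20408 kJ/h
Sensible, feed 84.7→25 °C: -4586.8 kJ/h
Outlet flows (mol/h): A 60.84, B 329.16, H₂O 329.16
Sensible, products 25→209 °C: 13773 kJ/h
Q = ΔH = 29594 kJ/h = 8.2207 kW
Heat supplied = 8.2207 kJ/s

Q_in = 8.22 kJ/s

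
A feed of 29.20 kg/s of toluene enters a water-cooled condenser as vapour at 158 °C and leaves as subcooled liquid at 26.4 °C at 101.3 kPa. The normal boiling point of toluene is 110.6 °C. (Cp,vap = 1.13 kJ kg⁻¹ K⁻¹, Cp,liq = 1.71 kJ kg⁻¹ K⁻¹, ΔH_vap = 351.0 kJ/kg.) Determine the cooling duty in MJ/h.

vapour 158→110.6 °C: -53.562 kJ/kg
condensation at 110.6 °C: -351 kJ/kg
liquid 110.6→26.4 °C: -143.98 kJ/kg
Δh = -53.562 + -351 + -143.98 = -548.54 kJ/kg
Q = ṁ·Δh = 29.20 kg/s × -548.54 kJ/kg = -16017 kJ/s
|Q| = 16017 kW = 57663 MJ/h

Q_c = 57700 MJ/h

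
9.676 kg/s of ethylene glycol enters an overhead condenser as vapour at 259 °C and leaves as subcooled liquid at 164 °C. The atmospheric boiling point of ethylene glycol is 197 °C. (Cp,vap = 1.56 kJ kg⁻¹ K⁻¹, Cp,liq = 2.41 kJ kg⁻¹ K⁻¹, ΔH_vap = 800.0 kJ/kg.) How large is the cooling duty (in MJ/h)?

Q_c = 34000 MJ/h

vapour 259→197 °C: -96.72 kJ/kg
condensation at 197 °C: -800 kJ/kg
liquid 197→164 °C: -79.53 kJ/kg
Δh = -96.72 + -800 + -79.53 = -976.25 kJ/kg
Q = ṁ·Δh = 9.676 kg/s × -976.25 kJ/kg = -9446.2 kJ/s
|Q| = 9446.2 kW = 34006 MJ/h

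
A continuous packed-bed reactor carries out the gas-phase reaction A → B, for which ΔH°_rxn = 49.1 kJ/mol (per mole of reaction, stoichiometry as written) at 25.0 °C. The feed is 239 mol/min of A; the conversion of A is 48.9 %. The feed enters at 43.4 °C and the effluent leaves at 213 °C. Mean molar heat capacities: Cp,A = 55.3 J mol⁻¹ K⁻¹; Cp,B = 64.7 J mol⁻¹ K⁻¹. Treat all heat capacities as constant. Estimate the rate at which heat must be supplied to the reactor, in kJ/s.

Q_in = 136 kJ/s

Extent of reaction ξ = 0.489 × 239 = 116.87 mol/min
Reaction term: ξ·ΔH°_rxn = 116.87 × 49.1 = 5738.4 kJ/min
Sensible, feed 43.4→25 °C: -243.19 kJ/min
Outlet flows (mol/min): A 122.13, B 116.87
Sensible, products 25→213 °C: 2691.3 kJ/min
Q = ΔH = 8186.5 kJ/min = 136.44 kW
Heat supplied = 136.44 kJ/s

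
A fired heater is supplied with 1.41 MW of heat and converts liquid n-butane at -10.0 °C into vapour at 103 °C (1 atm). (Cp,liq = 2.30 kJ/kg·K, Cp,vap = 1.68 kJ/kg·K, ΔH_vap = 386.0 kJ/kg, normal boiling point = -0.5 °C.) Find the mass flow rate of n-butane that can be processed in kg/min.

ṁ = 145 kg/min

Δh = 2.30×(-0.5−-10.0) + 386.0 + 1.68×(103−-0.5) = 581.73 kJ/kg
Q = 1.41 MW = 1410 kJ/s = 84600 kJ/min
ṁ = Q/Δh = 84600 / 581.73 = 145.43 kg/min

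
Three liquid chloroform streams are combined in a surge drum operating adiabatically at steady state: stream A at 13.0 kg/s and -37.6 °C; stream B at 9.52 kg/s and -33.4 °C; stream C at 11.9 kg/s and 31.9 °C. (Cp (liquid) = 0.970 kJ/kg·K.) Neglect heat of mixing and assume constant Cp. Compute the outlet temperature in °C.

T_out = -12.4 °C

Adiabatic, steady state ⇒ Σ ṁᵢCp,ᵢ(T_out − Tᵢ) = 0
Σ ṁᵢCp,ᵢTᵢ = 13.0×0.970×-37.6 + 9.52×0.970×-33.4 + 11.9×0.970×31.9 = -414.34
Σ ṁᵢCp,ᵢ = 13.0×0.970 + 9.52×0.970 + 11.9×0.970 = 33.387
T_out = -414.34 / 33.387 = -12.41 °C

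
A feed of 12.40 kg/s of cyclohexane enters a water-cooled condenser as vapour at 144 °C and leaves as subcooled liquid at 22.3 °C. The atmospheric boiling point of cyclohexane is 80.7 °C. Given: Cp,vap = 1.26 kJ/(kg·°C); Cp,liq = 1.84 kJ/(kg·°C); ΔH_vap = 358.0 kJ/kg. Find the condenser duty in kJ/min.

vapour 144→80.7 °C: -79.758 kJ/kg
condensation at 80.7 °C: -358 kJ/kg
liquid 80.7→22.3 °C: -107.46 kJ/kg
Δh = -79.758 + -358 + -107.46 = -545.21 kJ/kg
Q = ṁ·Δh = 12.40 kg/s × -545.21 kJ/kg = -6760.7 kJ/s
|Q| = 6760.7 kW = 405640 kJ/min

Q_c = 406000 kJ/min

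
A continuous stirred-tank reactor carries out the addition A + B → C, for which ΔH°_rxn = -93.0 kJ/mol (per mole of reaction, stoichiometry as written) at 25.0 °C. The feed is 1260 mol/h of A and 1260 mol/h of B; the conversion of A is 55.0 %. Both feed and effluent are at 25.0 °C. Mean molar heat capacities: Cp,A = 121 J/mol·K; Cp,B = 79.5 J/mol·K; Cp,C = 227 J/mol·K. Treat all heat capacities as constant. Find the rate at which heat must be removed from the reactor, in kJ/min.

Q_out = 1070 kJ/min

Extent of reaction ξ = 0.550 × 1260 = 693 mol/h
Reaction term: ξ·ΔH°_rxn = 693 × -93.0 = -64449 kJ/h
Q = ΔH = -64449 kJ/h = -17.902 kW
Heat removed = 1074.2 kJ/min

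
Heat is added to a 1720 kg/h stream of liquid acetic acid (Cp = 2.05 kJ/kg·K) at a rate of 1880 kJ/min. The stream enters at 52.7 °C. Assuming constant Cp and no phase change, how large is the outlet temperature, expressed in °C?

Q = 1880 kJ/min = 112800 kJ/h
ΔT = Q/(ṁ·Cp) = 112800/(1720×2.05) = 31.991 K
T_out = 52.7 + 31.991 = 84.691 °C

T_out = 84.7 °C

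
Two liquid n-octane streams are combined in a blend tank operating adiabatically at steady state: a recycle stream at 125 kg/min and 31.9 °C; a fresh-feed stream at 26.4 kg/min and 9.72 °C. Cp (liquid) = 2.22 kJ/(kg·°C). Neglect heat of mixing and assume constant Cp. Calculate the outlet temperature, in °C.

T_out = 28.0 °C

Energy balance with Q = 0: Σ ṁᵢCp,ᵢ(T_out − Tᵢ) = 0
T_out = Σ ṁᵢCp,ᵢTᵢ / Σ ṁᵢCp,ᵢ
      = 9421.9 / 336.11 = 28.032 °C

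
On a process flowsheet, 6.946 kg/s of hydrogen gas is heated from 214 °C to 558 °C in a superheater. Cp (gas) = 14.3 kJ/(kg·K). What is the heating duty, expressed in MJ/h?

Q = ṁ·Cp·ΔT = 6.946 × 14.3 × (558 − 214) = 34169 kJ/s
Heating duty = 123010 MJ/h

Q = 123000 MJ/h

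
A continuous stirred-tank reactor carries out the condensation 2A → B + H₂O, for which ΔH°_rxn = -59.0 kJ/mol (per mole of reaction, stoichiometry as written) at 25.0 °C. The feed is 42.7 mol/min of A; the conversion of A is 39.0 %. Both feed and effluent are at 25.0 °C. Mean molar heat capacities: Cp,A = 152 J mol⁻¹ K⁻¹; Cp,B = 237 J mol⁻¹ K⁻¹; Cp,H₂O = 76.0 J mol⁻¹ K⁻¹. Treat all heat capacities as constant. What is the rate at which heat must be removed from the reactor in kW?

Q_out = 8.19 kW

Extent of reaction ξ = 0.390 × 42.7 / 2 = 8.3265 mol/min
Reaction term: ξ·ΔH°_rxn = 8.3265 × -59.0 = -491.26 kJ/min
Q = ΔH = -491.26 kJ/min = -8.1877 kW
Heat removed = 8.1877 kW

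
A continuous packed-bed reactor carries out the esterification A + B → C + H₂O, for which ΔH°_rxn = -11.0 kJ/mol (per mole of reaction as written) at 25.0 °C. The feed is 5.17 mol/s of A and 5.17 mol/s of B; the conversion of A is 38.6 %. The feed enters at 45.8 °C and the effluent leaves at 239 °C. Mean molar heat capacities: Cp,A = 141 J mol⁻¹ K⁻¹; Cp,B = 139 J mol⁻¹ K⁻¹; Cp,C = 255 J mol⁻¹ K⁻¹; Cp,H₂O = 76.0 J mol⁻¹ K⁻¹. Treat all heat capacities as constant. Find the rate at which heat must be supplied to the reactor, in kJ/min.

Extent of reaction ξ = 0.386 × 5.17 = 1.9956 mol/s
Reaction term: ξ·ΔH°_rxn = 1.9956 × -11.0 = -21.952 kJ/s
Sensible, feed 45.8→25 °C: -30.11 kJ/s
Outlet flows (mol/s): A 3.1744, B 3.1744, C 1.9956, H₂O 1.9956
Sensible, products 25→239 °C: 331.57 kJ/s
Q = ΔH = 279.5 kJ/s = 279.5 kW
Heat supplied = 16770 kJ/min

Q_in = 16800 kJ/min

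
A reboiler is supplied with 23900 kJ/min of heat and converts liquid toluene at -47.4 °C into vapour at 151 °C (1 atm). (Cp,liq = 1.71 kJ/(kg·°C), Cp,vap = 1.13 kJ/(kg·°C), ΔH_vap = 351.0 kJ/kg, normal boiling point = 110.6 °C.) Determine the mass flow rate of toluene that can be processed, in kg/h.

ṁ = 2150 kg/h

Δh = 1.71×(110.6−-47.4) + 351.0 + 1.13×(151−110.6) = 666.83 kJ/kg
Q = 23900 kJ/min = 398.33 kJ/s = 1.434e+06 kJ/h
ṁ = Q/Δh = 1.434e+06 / 666.83 = 2150.5 kg/h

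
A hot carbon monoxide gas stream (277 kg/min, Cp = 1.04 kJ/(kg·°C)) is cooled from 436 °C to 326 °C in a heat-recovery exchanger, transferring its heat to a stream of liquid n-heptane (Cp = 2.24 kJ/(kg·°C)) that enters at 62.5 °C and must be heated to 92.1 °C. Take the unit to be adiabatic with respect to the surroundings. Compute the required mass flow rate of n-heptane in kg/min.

ṁ_c = 478 kg/min

Heat released by hot stream: Q = 277 × 1.04 × (436 − 326) = 31689 kJ/min
Energy balance on cold side (adiabatic exchanger): Q = ṁ_c·Cp_c·(T_c,out − T_c,in)
ṁ_c = 31689 / [2.24 × (92.1 − 62.5)] = 477.93 kg/min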